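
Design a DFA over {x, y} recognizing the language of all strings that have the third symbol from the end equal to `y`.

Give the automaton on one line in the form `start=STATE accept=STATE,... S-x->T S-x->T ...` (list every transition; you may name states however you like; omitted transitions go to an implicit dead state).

A DFA must remember the last 3 symbols (since which symbol is third-to-last isn't known until the input ends). Use one state per possible window of the last ≤3 symbols; accept from those whose window starts with `y`.
With 15 states:
       x  y 
>  A   B  C 
   B   D  E 
   C   F  G 
   D   H  I 
   E   J  K 
   F   L  M 
   G   N  O 
   H   H  I 
   I   J  K 
   J   L  M 
   K   N  O 
 * L   H  I 
 * M   J  K 
 * N   L  M 
 * O   N  O 
(> = start, * = accepting)

start=A accept=L,M,N,O A-x->B A-y->C B-x->D B-y->E C-x->F C-y->G D-x->H D-y->I E-x->J E-y->K F-x->L F-y->M G-x->N G-y->O H-x->H H-y->I I-x->J I-y->K J-x->L J-y->M K-x->N K-y->O L-x->H L-y->I M-x->J M-y->K N-x->L N-y->M O-x->N O-y->O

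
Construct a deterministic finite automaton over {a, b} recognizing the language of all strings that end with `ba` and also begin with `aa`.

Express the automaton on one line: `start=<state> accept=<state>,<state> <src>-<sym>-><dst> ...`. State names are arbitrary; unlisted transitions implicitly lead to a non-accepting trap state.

Run two small machines in parallel and take their product. The first has 3 states tracking how much of the suffix `ba` has currently been matched; the second has 4 states tracking whether the input so far still matches the prefix `aa`. A product state is a pair (one from each), accepting exactly when both do. Equivalent product states are then merged.
        a   b  
>  q0   q1  q2 
   q1   q3  q2 
   q2   q2  q2 
   q3   q3  q4 
   q4   q5  q4 
 * q5   q3  q4 
(> = start, * = accepting)

start=q0 accept=q5 q0-a->q1 q0-b->q2 q1-a->q3 q1-b->q2 q2-a->q2 q2-b->q2 q3-a->q3 q3-b->q4 q4-a->q5 q4-b->q4 q5-a->q3 q5-b->q4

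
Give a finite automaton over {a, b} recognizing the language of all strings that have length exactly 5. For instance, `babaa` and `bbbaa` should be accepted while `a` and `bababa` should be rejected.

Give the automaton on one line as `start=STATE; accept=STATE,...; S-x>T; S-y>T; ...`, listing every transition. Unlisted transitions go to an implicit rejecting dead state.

Count input length up to 6: every symbol moves from S0 toward S6, which means 'more than 5' and absorbs. Accept from {S5}.
        a   b  
>  S0   S1  S1 
   S1   S2  S2 
   S2   S3  S3 
   S3   S4  S4 
   S4   S5  S5 
 * S5   S6  S6 
   S6   S6  S6 
(> = start, * = accepting)

start=S0; accept=S5; S0-a>S1; S0-b>S1; S1-a>S2; S1-b>S2; S2-a>S3; S2-b>S3; S3-a>S4; S3-b>S4; S4-a>S5; S4-b>S5; S5-a>S6; S5-b>S6; S6-a>S6; S6-b>S6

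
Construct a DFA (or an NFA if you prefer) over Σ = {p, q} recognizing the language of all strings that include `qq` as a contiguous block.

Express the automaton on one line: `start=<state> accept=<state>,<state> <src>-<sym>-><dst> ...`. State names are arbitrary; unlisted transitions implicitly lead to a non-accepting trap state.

start=S0 accept=S2 S0-p->S0 S0-q->S1 S1-p->S0 S1-q->S2 S2-p->S2 S2-q->S2

Track how much of `qq` has been matched so far: state S0 is no progress, S2 is the absorbing accept state reached once `qq` has occurred. Intermediate states record partial matches; on a mismatch, fall back to the longest reusable overlap.
3 states suffice.
        p   q  
>  S0   S0  S1 
   S1   S0  S2 
 * S2   S2  S2 
(> = start, * = accepting)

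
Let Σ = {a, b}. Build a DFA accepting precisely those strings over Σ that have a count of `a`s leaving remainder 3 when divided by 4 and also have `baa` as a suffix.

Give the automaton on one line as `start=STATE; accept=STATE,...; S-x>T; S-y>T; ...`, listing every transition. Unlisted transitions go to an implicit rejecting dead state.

Build one automaton per condition and run them in lockstep. The first has 4 states tracking the count of `a`s modulo 4; the second has 4 states tracking how much of the suffix `baa` has currently been matched. A product state is a pair (one from each), accepting exactly when both do.
          a    b  
>  s0     s1   s2 
   s1     s3   s4 
   s2     s5   s2 
   s3     s6   s7 
   s4     s8   s4 
   s5     s9   s4 
   s6     s0  s10 
   s7    s11   s7 
   s8    s12   s7 
   s9     s6   s7 
   s10   s13  s10 
   s11   s14  s10 
 * s12    s0  s10 
   s13   s15   s2 
   s14    s1   s2 
   s15    s3   s4 
(> = start, * = accepting)

start=s0; accept=s12; s0-a>s1; s0-b>s2; s1-a>s3; s1-b>s4; s2-a>s5; s2-b>s2; s3-a>s6; s3-b>s7; s4-a>s8; s4-b>s4; s5-a>s9; s5-b>s4; s6-a>s0; s6-b>s10; s7-a>s11; s7-b>s7; s8-a>s12; s8-b>s7; s9-a>s6; s9-b>s7; s10-a>s13; s10-b>s10; s11-a>s14; s11-b>s10; s12-a>s0; s12-b>s10; s13-a>s15; s13-b>s2; s14-a>s1; s14-b>s2; s15-a>s3; s15-b>s4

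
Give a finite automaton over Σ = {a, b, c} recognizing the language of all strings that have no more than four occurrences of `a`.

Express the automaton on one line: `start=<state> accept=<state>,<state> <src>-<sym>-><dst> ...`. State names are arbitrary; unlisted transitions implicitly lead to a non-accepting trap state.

start=q0 accept=q0,q1,q2,q3,q4 q0-a->q1 q0-b->q0 q0-c->q0 q1-a->q2 q1-b->q1 q1-c->q1 q2-a->q3 q2-b->q2 q2-c->q2 q3-a->q4 q3-b->q3 q3-c->q3 q4-a->q5 q4-b->q4 q4-c->q4 q5-a->q5 q5-b->q5 q5-c->q5

Count `a`s, saturating at 5: states q0 through q4 mean 0 through 4 `a`s seen; q5 means more than 4. Each `a` increments (capped at q5); other symbols loop. Accept from {q0, q1, q2, q3, q4}.
With 6 states:
        a   b   c  
>* q0   q1  q0  q0 
 * q1   q2  q1  q1 
 * q2   q3  q2  q2 
 * q3   q4  q3  q3 
 * q4   q5  q4  q4 
   q5   q5  q5  q5 
(> = start, * = accepting)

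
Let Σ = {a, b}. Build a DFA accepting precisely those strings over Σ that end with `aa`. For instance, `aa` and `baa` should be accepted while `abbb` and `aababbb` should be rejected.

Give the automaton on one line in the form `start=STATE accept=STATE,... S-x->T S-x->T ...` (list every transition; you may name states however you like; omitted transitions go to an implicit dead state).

Let each state record the length of the longest suffix of the input read so far that is also a prefix of `aa`. S1 means the last symbol is `a`; S2 means the last 2 symbols are `aa`. Accept only at S2, where the string currently ends in `aa`.
A 3-state machine:
        a   b  
>  S0   S1  S0 
   S1   S2  S0 
 * S2   S2  S0 
(> = start, * = accepting)

start=S0 accept=S2 S0-a->S1 S0-b->S0 S1-a->S2 S1-b->S0 S2-a->S2 S2-b->S0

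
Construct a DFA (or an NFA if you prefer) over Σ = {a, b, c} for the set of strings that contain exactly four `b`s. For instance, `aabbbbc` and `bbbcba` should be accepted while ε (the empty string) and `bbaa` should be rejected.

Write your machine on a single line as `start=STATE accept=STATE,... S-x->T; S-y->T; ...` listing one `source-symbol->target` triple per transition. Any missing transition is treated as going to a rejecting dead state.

start=q0; accept=q4; q0-a->q0; q0-b->q1; q0-c->q0; q1-a->q1; q1-b->q2; q1-c->q1; q2-a->q2; q2-b->q3; q2-c->q2; q3-a->q3; q3-b->q4; q3-c->q3; q4-a->q4; q4-b->q5; q4-c->q4; q5-a->q5; q5-b->q5; q5-c->q5

Count `b`s, saturating at 5: states q0 through q4 mean 0 through 4 `b`s seen; q5 means more than 4. Each `b` increments (capped at q5); other symbols loop. Accept from {q4}.
        a   b   c  
>  q0   q0  q1  q0 
   q1   q1  q2  q1 
   q2   q2  q3  q2 
   q3   q3  q4  q3 
 * q4   q4  q5  q4 
   q5   q5  q5  q5 
(> = start, * = accepting)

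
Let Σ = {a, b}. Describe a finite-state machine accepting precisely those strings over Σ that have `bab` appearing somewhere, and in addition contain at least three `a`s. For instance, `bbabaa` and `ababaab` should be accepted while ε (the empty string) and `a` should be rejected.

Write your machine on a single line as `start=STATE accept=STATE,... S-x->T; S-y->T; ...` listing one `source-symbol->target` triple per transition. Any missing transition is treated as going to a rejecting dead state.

Build one automaton per condition and run them in lockstep. One (4 states) tracks whether and how much of `bab` has been seen; the other (5 states) tracks the count of `a`s, saturating at 4. Each combined state is a pair, one component from each; accept when both components accept. After merging equivalent states the machine shrinks.
          a    b  
>  q0     q1   q2 
   q1     q3   q4 
   q2     q5   q2 
   q3     q3   q6 
   q4     q7   q4 
   q5     q3   q8 
   q6     q9   q6 
   q7     q3  q10 
   q8    q10   q8 
   q9     q3  q11 
   q10   q11  q10 
 * q11   q11  q11 
(> = start, * = accepting)

start=q0; accept=q11; q0-a->q1; q0-b->q2; q1-a->q3; q1-b->q4; q2-a->q5; q2-b->q2; q3-a->q3; q3-b->q6; q4-a->q7; q4-b->q4; q5-a->q3; q5-b->q8; q6-a->q9; q6-b->q6; q7-a->q3; q7-b->q10; q8-a->q10; q8-b->q8; q9-a->q3; q9-b->q11; q10-a->q11; q10-b->q10; q11-a->q11; q11-b->q11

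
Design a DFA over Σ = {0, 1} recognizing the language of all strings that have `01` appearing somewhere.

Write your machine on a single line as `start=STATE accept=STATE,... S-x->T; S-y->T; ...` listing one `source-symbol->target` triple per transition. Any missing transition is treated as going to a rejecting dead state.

Track how much of `01` has been matched so far: state A is no progress, C is the absorbing accept state reached once `01` has occurred. Intermediate states record partial matches; on a mismatch, fall back to the longest reusable overlap.
With 3 states:
       0  1 
>  A   B  A 
   B   B  C 
 * C   C  C 
(> = start, * = accepting)

start=A; accept=C; A-0->B; A-1->A; B-0->B; B-1->C; C-0->C; C-1->C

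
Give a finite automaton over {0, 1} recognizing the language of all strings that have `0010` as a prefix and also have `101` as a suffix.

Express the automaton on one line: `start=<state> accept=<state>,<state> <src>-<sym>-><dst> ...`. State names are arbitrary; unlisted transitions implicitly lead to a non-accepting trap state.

Build one automaton per condition and run them in lockstep. One (6 states) tracks whether the input so far still matches the prefix `0010`; the other (4 states) tracks how much of the suffix `101` has currently been matched. Each combined state is a pair, one component from each; accept when both components accept. After merging equivalent states the machine shrinks.
        0   1  
>  s0   s1  s2 
   s1   s3  s2 
   s2   s2  s2 
   s3   s2  s4 
   s4   s5  s2 
   s5   s6  s7 
   s6   s6  s8 
 * s7   s5  s8 
   s8   s5  s8 
(> = start, * = accepting)

start=s0 accept=s7 s0-0->s1 s0-1->s2 s1-0->s3 s1-1->s2 s2-0->s2 s2-1->s2 s3-0->s2 s3-1->s4 s4-0->s5 s4-1->s2 s5-0->s6 s5-1->s7 s6-0->s6 s6-1->s8 s7-0->s5 s7-1->s8 s8-0->s5 s8-1->s8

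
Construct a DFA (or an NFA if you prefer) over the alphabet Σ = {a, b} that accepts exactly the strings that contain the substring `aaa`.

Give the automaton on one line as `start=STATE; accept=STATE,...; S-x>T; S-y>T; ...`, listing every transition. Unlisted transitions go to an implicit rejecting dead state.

start=S0; accept=S3; S0-a>S1; S0-b>S0; S1-a>S2; S1-b>S0; S2-a>S3; S2-b>S0; S3-a>S3; S3-b>S3

Track how much of `aaa` has been matched so far: state S0 is no progress, S3 is the absorbing accept state reached once `aaa` has occurred. Intermediate states record partial matches; on a mismatch, fall back to the longest reusable overlap.
With 4 states:
        a   b  
>  S0   S1  S0 
   S1   S2  S0 
   S2   S3  S0 
 * S3   S3  S3 
(> = start, * = accepting)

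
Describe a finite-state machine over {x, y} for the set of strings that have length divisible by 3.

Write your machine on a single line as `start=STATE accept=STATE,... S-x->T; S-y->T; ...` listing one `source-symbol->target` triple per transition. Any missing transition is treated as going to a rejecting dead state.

start=s0; accept=s0; s0-x->s1; s0-y->s1; s1-x->s2; s1-y->s2; s2-x->s0; s2-y->s0

Only the length mod 3 matters, so use a 3-cycle: from any state, every input symbol moves to the next state, wrapping s2 back to s0. Mark s0 accepting.
3 states suffice.
        x   y  
>* s0   s1  s1 
   s1   s2  s2 
   s2   s0  s0 
(> = start, * = accepting)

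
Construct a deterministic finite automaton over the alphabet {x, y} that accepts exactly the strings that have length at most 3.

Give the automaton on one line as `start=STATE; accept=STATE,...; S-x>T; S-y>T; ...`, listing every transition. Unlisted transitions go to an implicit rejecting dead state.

We only need to distinguish lengths 0, 1, …, 3, and '>3'. Chain q0 → q1 → q2 → q3 → q4 on every symbol, with q4 looping. Accepting states: {q0, q1, q2, q3}.
5 states suffice.
        x   y  
>* q0   q1  q1 
 * q1   q2  q2 
 * q2   q3  q3 
 * q3   q4  q4 
   q4   q4  q4 
(> = start, * = accepting)

start=q0; accept=q0,q1,q2,q3; q0-x>q1; q0-y>q1; q1-x>q2; q1-y>q2; q2-x>q3; q2-y>q3; q3-x>q4; q3-y>q4; q4-x>q4; q4-y>q4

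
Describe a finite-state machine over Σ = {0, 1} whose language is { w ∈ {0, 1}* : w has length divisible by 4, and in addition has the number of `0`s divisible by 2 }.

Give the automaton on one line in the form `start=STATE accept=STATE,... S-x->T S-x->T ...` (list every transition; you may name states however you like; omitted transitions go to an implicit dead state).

Handle the two conditions separately and then intersect. The first has 4 states tracking the input length modulo 4; the second has 2 states tracking the count of `0`s modulo 2. A product state is a pair (one from each), accepting exactly when both do.
With 8 states:
       0  1 
>* A   B  C 
   B   D  E 
   C   E  D 
   D   F  G 
   E   G  F 
   F   A  H 
   G   H  A 
   H   C  B 
(> = start, * = accepting)

start=A accept=A A-0->B A-1->C B-0->D B-1->E C-0->E C-1->D D-0->F D-1->G E-0->G E-1->F F-0->A F-1->H G-0->H G-1->A H-0->C H-1->B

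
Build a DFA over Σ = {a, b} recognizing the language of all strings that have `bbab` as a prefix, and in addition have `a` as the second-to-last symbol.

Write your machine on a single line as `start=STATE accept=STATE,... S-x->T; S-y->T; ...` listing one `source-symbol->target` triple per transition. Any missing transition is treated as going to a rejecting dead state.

start=s0; accept=s5,s8; s0-a->s1; s0-b->s2; s1-a->s1; s1-b->s1; s2-a->s1; s2-b->s3; s3-a->s4; s3-b->s1; s4-a->s1; s4-b->s5; s5-a->s6; s5-b->s7; s6-a->s8; s6-b->s5; s7-a->s6; s7-b->s7; s8-a->s8; s8-b->s5

Handle the two conditions separately and then intersect. The first has 6 states tracking whether the input so far still matches the prefix `bbab`; the second has 7 states tracking the last 2 symbols read. A product state is a pair (one from each), accepting exactly when both do. After merging equivalent states the machine shrinks.
9 states suffice.
        a   b  
>  s0   s1  s2 
   s1   s1  s1 
   s2   s1  s3 
   s3   s4  s1 
   s4   s1  s5 
 * s5   s6  s7 
   s6   s8  s5 
   s7   s6  s7 
 * s8   s8  s5 
(> = start, * = accepting)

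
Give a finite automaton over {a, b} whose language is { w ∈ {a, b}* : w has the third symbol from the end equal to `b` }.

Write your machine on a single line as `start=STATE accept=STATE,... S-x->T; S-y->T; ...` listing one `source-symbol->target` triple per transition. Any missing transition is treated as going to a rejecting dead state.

Because acceptance depends on a position counted from the end, the machine has to buffer the most recent 3 symbols. Make each state the string of the last up-to-3 symbols read; on input `x` shift the window left and append `x`. Accept when the buffered window has length 3 and begins with `b`.
A 15-state machine:
          a    b  
>  q0     q1   q2 
   q1     q3   q4 
   q2     q5   q6 
   q3     q7   q8 
   q4     q9  q10 
   q5    q11  q12 
   q6    q13  q14 
   q7     q7   q8 
   q8     q9  q10 
   q9    q11  q12 
   q10   q13  q14 
 * q11    q7   q8 
 * q12    q9  q10 
 * q13   q11  q12 
 * q14   q13  q14 
(> = start, * = accepting)

start=q0; accept=q11,q12,q13,q14; q0-a->q1; q0-b->q2; q1-a->q3; q1-b->q4; q2-a->q5; q2-b->q6; q3-a->q7; q3-b->q8; q4-a->q9; q4-b->q10; q5-a->q11; q5-b->q12; q6-a->q13; q6-b->q14; q7-a->q7; q7-b->q8; q8-a->q9; q8-b->q10; q9-a->q11; q9-b->q12; q10-a->q13; q10-b->q14; q11-a->q7; q11-b->q8; q12-a->q9; q12-b->q10; q13-a->q11; q13-b->q12; q14-a->q13; q14-b->q14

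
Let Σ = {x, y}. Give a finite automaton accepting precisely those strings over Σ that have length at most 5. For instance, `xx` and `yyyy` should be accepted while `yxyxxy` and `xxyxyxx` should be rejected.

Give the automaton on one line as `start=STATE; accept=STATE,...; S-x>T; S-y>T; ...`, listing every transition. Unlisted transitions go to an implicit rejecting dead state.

start=s0; accept=s0,s1,s2,s3,s4,s5; s0-x>s1; s0-y>s1; s1-x>s2; s1-y>s2; s2-x>s3; s2-y>s3; s3-x>s4; s3-y>s4; s4-x>s5; s4-y>s5; s5-x>s6; s5-y>s6; s6-x>s6; s6-y>s6

Count input length up to 6: every symbol moves from s0 toward s6, which means 'more than 5' and absorbs. Accept from {s0, s1, s2, s3, s4, s5}.
A 7-state machine:
        x   y  
>* s0   s1  s1 
 * s1   s2  s2 
 * s2   s3  s3 
 * s3   s4  s4 
 * s4   s5  s5 
 * s5   s6  s6 
   s6   s6  s6 
(> = start, * = accepting)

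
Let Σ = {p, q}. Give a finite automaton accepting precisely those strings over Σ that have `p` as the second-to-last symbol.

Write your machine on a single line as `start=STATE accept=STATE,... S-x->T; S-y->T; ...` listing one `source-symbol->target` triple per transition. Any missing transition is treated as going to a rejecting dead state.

Because acceptance depends on a position counted from the end, the machine has to buffer the most recent 2 symbols. Make each state the string of the last up-to-2 symbols read; on input `x` shift the window left and append `x`. Accept when the buffered window has length 2 and begins with `p`.
A 7-state machine:
       p  q 
>  A   B  C 
   B   D  E 
   C   F  G 
 * D   D  E 
 * E   F  G 
   F   D  E 
   G   F  G 
(> = start, * = accepting)

start=A; accept=D,E; A-p->B; A-q->C; B-p->D; B-q->E; C-p->F; C-q->G; D-p->D; D-q->E; E-p->F; E-q->G; F-p->D; F-q->E; G-p->F; G-q->G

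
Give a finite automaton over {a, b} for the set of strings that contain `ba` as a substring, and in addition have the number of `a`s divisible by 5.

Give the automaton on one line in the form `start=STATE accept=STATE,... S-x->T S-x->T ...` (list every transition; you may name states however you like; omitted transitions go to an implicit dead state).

Run two small machines in parallel and take their product. One (3 states) tracks whether and how much of `ba` has been seen; the other (5 states) tracks the count of `a`s modulo 5. Each combined state is a pair, one component from each; accept when both components accept. Equivalent product states are then merged.
11 states suffice.
          a    b  
>  q0     q1   q2 
   q1     q3   q4 
   q2     q4   q2 
   q3     q5   q6 
   q4     q6   q4 
   q5     q7   q8 
   q6     q8   q6 
   q7     q0   q9 
   q8     q9   q8 
   q9    q10   q9 
 * q10    q4  q10 
(> = start, * = accepting)

start=q0 accept=q10 q0-a->q1 q0-b->q2 q1-a->q3 q1-b->q4 q2-a->q4 q2-b->q2 q3-a->q5 q3-b->q6 q4-a->q6 q4-b->q4 q5-a->q7 q5-b->q8 q6-a->q8 q6-b->q6 q7-a->q0 q7-b->q9 q8-a->q9 q8-b->q8 q9-a->q10 q9-b->q9 q10-a->q4 q10-b->q10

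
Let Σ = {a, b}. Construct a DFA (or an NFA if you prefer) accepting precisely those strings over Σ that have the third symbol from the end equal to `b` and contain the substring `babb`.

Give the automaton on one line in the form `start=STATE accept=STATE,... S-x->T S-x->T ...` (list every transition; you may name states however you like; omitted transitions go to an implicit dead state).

Handle the two conditions separately and then intersect. The first has 15 states tracking the last 3 symbols read; the second has 5 states tracking whether and how much of `babb` has been seen. A product state is a pair (one from each), accepting exactly when both do. Minimizing collapses redundant product states.
          a    b  
>  S0     S0   S1 
   S1     S2   S1 
   S2     S0   S3 
   S3     S2   S4 
   S4     S5   S6 
 * S5     S7   S8 
 * S6     S5   S6 
 * S7     S9  S10 
 * S8    S11   S4 
   S9     S9  S10 
   S10   S11   S4 
   S11    S7   S8 
(> = start, * = accepting)

start=S0 accept=S5,S6,S7,S8 S0-a->S0 S0-b->S1 S1-a->S2 S1-b->S1 S2-a->S0 S2-b->S3 S3-a->S2 S3-b->S4 S4-a->S5 S4-b->S6 S5-a->S7 S5-b->S8 S6-a->S5 S6-b->S6 S7-a->S9 S7-b->S10 S8-a->S11 S8-b->S4 S9-a->S9 S9-b->S10 S10-a->S11 S10-b->S4 S11-a->S7 S11-b->S8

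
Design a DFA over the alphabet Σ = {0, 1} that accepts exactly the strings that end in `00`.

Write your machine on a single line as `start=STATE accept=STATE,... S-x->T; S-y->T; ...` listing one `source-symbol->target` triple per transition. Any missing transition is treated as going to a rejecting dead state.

start=s0; accept=s2; s0-0->s1; s0-1->s0; s1-0->s2; s1-1->s0; s2-0->s2; s2-1->s0

Let each state record the length of the longest suffix of the input read so far that is also a prefix of `00`. s1 means the last symbol is `0`; s2 means the last 2 symbols are `00`. Accept only at s2, where the string currently ends in `00`.
A 3-state machine:
        0   1  
>  s0   s1  s0 
   s1   s2  s0 
 * s2   s2  s0 
(> = start, * = accepting)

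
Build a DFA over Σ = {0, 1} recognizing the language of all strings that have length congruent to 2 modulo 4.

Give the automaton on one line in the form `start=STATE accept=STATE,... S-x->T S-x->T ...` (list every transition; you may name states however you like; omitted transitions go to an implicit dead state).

start=A accept=C A-0->B A-1->B B-0->C B-1->C C-0->D C-1->D D-0->A D-1->A

Only the length mod 4 matters, so use a 4-cycle: from any state, every input symbol moves to the next state, wrapping D back to A. Mark C accepting.
       0  1 
>  A   B  B 
   B   C  C 
 * C   D  D 
   D   A  A 
(> = start, * = accepting)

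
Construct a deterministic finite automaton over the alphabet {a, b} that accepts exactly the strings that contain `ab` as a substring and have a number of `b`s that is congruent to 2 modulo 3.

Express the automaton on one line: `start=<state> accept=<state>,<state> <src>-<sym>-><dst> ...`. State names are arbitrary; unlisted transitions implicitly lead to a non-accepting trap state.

Handle the two conditions separately and then intersect. One (3 states) tracks whether and how much of `ab` has been seen; the other (3 states) tracks the count of `b`s modulo 3. Each combined state is a pair, one component from each; accept when both components accept. Equivalent product states are then merged.
7 states suffice.
        a   b  
>  S0   S1  S2 
   S1   S1  S3 
   S2   S3  S4 
   S3   S3  S5 
   S4   S6  S0 
 * S5   S5  S1 
   S6   S6  S1 
(> = start, * = accepting)

start=S0 accept=S5 S0-a->S1 S0-b->S2 S1-a->S1 S1-b->S3 S2-a->S3 S2-b->S4 S3-a->S3 S3-b->S5 S4-a->S6 S4-b->S0 S5-a->S5 S5-b->S1 S6-a->S6 S6-b->S1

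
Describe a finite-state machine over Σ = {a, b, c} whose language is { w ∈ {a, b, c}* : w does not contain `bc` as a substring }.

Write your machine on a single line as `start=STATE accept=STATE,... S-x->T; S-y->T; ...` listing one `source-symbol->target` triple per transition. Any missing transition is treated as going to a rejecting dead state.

Track partial matches of the forbidden pattern `bc`. State S2 is a dead state reached once `bc` has occurred; every other state accepts. S0 means no part of `bc` is currently matched.
        a   b   c  
>* S0   S0  S1  S0 
 * S1   S0  S1  S2 
   S2   S2  S2  S2 
(> = start, * = accepting)

start=S0; accept=S0,S1; S0-a->S0; S0-b->S1; S0-c->S0; S1-a->S0; S1-b->S1; S1-c->S2; S2-a->S2; S2-b->S2; S2-c->S2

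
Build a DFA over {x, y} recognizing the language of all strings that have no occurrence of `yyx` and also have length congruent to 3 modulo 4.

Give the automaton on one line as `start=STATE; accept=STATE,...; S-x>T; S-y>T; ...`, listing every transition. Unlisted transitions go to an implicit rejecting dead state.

Run two small machines in parallel and take their product. One (4 states) tracks partial matches of the forbidden pattern `yyx`; the other (4 states) tracks the input length modulo 4. Each combined state is a pair, one component from each; accept when both components accept.
16 states suffice.
          x    y  
>  s0     s1   s2 
   s1     s3   s4 
   s2     s3   s5 
   s3     s6   s7 
   s4     s6   s8 
   s5     s9   s8 
 * s6     s0  s10 
 * s7     s0  s11 
 * s8    s12  s11 
   s9    s12  s12 
   s10    s1  s13 
   s11   s14  s13 
   s12   s14  s14 
   s13   s15   s5 
   s14   s15  s15 
   s15    s9   s9 
(> = start, * = accepting)

start=s0; accept=s6,s7,s8; s0-x>s1; s0-y>s2; s1-x>s3; s1-y>s4; s2-x>s3; s2-y>s5; s3-x>s6; s3-y>s7; s4-x>s6; s4-y>s8; s5-x>s9; s5-y>s8; s6-x>s0; s6-y>s10; s7-x>s0; s7-y>s11; s8-x>s12; s8-y>s11; s9-x>s12; s9-y>s12; s10-x>s1; s10-y>s13; s11-x>s14; s11-y>s13; s12-x>s14; s12-y>s14; s13-x>s15; s13-y>s5; s14-x>s15; s14-y>s15; s15-x>s9; s15-y>s9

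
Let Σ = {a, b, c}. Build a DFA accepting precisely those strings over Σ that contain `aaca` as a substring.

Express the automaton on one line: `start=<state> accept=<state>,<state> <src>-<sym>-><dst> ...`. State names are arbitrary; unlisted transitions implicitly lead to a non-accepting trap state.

Track how much of `aaca` has been matched so far: state S0 is no progress, S4 is the absorbing accept state reached once `aaca` has occurred. Intermediate states record partial matches; on a mismatch, fall back to the longest reusable overlap.
5 states suffice.
        a   b   c  
>  S0   S1  S0  S0 
   S1   S2  S0  S0 
   S2   S2  S0  S3 
   S3   S4  S0  S0 
 * S4   S4  S4  S4 
(> = start, * = accepting)

start=S0 accept=S4 S0-a->S1 S0-b->S0 S0-c->S0 S1-a->S2 S1-b->S0 S1-c->S0 S2-a->S2 S2-b->S0 S2-c->S3 S3-a->S4 S3-b->S0 S3-c->S0 S4-a->S4 S4-b->S4 S4-c->S4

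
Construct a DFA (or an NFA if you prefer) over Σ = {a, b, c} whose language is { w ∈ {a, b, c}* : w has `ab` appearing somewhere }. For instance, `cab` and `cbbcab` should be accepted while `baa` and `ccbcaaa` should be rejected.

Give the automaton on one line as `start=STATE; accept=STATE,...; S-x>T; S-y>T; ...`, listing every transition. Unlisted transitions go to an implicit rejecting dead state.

start=s0; accept=s2; s0-a>s1; s0-b>s0; s0-c>s0; s1-a>s1; s1-b>s2; s1-c>s0; s2-a>s2; s2-b>s2; s2-c>s2

Track how much of `ab` has been matched so far: state s0 is no progress, s2 is the absorbing accept state reached once `ab` has occurred. Intermediate states record partial matches; on a mismatch, fall back to the longest reusable overlap.
A 3-state machine:
        a   b   c  
>  s0   s1  s0  s0 
   s1   s1  s2  s0 
 * s2   s2  s2  s2 
(> = start, * = accepting)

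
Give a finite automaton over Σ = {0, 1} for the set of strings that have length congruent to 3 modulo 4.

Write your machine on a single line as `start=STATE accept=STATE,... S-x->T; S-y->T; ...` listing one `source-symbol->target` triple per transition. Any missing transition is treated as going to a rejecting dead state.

start=s0; accept=s3; s0-0->s1; s0-1->s1; s1-0->s2; s1-1->s2; s2-0->s3; s2-1->s3; s3-0->s0; s3-1->s0

Only the length mod 4 matters, so use a 4-cycle: from any state, every input symbol moves to the next state, wrapping s3 back to s0. Mark s3 accepting.
        0   1  
>  s0   s1  s1 
   s1   s2  s2 
   s2   s3  s3 
 * s3   s0  s0 
(> = start, * = accepting)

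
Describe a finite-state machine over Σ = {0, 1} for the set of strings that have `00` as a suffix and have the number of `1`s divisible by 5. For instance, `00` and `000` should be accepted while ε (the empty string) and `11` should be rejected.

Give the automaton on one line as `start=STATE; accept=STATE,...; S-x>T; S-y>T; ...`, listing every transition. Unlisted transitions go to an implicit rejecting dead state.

start=q0; accept=q3; q0-0>q1; q0-1>q2; q1-0>q3; q1-1>q2; q2-0>q4; q2-1>q5; q3-0>q3; q3-1>q2; q4-0>q6; q4-1>q5; q5-0>q7; q5-1>q8; q6-0>q6; q6-1>q5; q7-0>q9; q7-1>q8; q8-0>q10; q8-1>q11; q9-0>q9; q9-1>q8; q10-0>q12; q10-1>q11; q11-0>q13; q11-1>q0; q12-0>q12; q12-1>q11; q13-0>q14; q13-1>q0; q14-0>q14; q14-1>q0

Run two small machines in parallel and take their product. One (3 states) tracks how much of the suffix `00` has currently been matched; the other (5 states) tracks the count of `1`s modulo 5. Each combined state is a pair, one component from each; accept when both components accept.
With 15 states:
          0    1  
>  q0     q1   q2 
   q1     q3   q2 
   q2     q4   q5 
 * q3     q3   q2 
   q4     q6   q5 
   q5     q7   q8 
   q6     q6   q5 
   q7     q9   q8 
   q8    q10  q11 
   q9     q9   q8 
   q10   q12  q11 
   q11   q13   q0 
   q12   q12  q11 
   q13   q14   q0 
   q14   q14   q0 
(> = start, * = accepting)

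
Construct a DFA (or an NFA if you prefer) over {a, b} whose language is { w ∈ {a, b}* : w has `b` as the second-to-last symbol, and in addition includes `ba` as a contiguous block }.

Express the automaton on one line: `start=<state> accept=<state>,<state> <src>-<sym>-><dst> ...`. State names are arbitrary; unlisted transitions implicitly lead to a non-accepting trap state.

Handle the two conditions separately and then intersect. The first has 7 states tracking the last 2 symbols read; the second has 3 states tracking whether and how much of `ba` has been seen. A product state is a pair (one from each), accepting exactly when both do. Minimizing collapses redundant product states.
        a   b  
>  q0   q0  q1 
   q1   q2  q1 
 * q2   q3  q4 
   q3   q3  q4 
   q4   q2  q5 
 * q5   q2  q5 
(> = start, * = accepting)

start=q0 accept=q2,q5 q0-a->q0 q0-b->q1 q1-a->q2 q1-b->q1 q2-a->q3 q2-b->q4 q3-a->q3 q3-b->q4 q4-a->q2 q4-b->q5 q5-a->q2 q5-b->q5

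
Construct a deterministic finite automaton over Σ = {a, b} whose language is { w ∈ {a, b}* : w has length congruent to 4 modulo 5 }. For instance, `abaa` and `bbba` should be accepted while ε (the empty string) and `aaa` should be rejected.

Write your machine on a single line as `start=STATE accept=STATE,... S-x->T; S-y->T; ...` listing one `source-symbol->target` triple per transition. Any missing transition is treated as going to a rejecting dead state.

Only the length mod 5 matters, so use a 5-cycle: from any state, every input symbol moves to the next state, wrapping s4 back to s0. Mark s4 accepting.
A 5-state machine:
        a   b  
>  s0   s1  s1 
   s1   s2  s2 
   s2   s3  s3 
   s3   s4  s4 
 * s4   s0  s0 
(> = start, * = accepting)

start=s0; accept=s4; s0-a->s1; s0-b->s1; s1-a->s2; s1-b->s2; s2-a->s3; s2-b->s3; s3-a->s4; s3-b->s4; s4-a->s0; s4-b->s0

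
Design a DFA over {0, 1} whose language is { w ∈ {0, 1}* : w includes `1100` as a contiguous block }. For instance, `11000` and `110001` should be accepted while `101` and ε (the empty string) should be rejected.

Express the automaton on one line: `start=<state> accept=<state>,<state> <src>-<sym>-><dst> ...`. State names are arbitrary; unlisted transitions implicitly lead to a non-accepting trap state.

States A..D record the length of the longest prefix of `1100` that matches the current input suffix. Reaching E means `1100` has been seen, and we stay there forever. Accept from E.
A 5-state machine:
       0  1 
>  A   A  B 
   B   A  C 
   C   D  C 
   D   E  B 
 * E   E  E 
(> = start, * = accepting)

start=A accept=E A-0->A A-1->B B-0->A B-1->C C-0->D C-1->C D-0->E D-1->B E-0->E E-1->E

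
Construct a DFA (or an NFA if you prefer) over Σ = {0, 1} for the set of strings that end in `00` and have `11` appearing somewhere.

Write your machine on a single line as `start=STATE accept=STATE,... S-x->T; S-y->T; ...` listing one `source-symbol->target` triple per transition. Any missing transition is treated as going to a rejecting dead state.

Build one automaton per condition and run them in lockstep. One (3 states) tracks how much of the suffix `00` has currently been matched; the other (3 states) tracks whether and how much of `11` has been seen. Each combined state is a pair, one component from each; accept when both components accept.
        0   1  
>  q0   q1  q2 
   q1   q3  q2 
   q2   q1  q4 
   q3   q3  q2 
   q4   q5  q4 
   q5   q6  q4 
 * q6   q6  q4 
(> = start, * = accepting)

start=q0; accept=q6; q0-0->q1; q0-1->q2; q1-0->q3; q1-1->q2; q2-0->q1; q2-1->q4; q3-0->q3; q3-1->q2; q4-0->q5; q4-1->q4; q5-0->q6; q5-1->q4; q6-0->q6; q6-1->q4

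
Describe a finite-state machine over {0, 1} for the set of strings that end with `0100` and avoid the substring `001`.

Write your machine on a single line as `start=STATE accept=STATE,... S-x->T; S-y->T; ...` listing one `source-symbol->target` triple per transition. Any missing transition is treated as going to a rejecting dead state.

start=q0; accept=q8; q0-0->q1; q0-1->q0; q1-0->q2; q1-1->q3; q2-0->q2; q2-1->q4; q3-0->q5; q3-1->q0; q4-0->q6; q4-1->q7; q5-0->q8; q5-1->q3; q6-0->q9; q6-1->q4; q7-0->q10; q7-1->q7; q8-0->q2; q8-1->q4; q9-0->q10; q9-1->q4; q10-0->q10; q10-1->q4

Handle the two conditions separately and then intersect. The first has 5 states tracking how much of the suffix `0100` has currently been matched; the second has 4 states tracking partial matches of the forbidden pattern `001`. A product state is a pair (one from each), accepting exactly when both do.
With 11 states:
          0    1  
>  q0     q1   q0 
   q1     q2   q3 
   q2     q2   q4 
   q3     q5   q0 
   q4     q6   q7 
   q5     q8   q3 
   q6     q9   q4 
   q7    q10   q7 
 * q8     q2   q4 
   q9    q10   q4 
   q10   q10   q4 
(> = start, * = accepting)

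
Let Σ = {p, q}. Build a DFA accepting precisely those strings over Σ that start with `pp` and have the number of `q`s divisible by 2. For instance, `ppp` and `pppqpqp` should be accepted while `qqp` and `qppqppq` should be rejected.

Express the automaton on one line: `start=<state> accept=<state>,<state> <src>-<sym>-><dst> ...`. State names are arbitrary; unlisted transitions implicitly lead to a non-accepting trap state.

Handle the two conditions separately and then intersect. One (4 states) tracks whether the input so far still matches the prefix `pp`; the other (2 states) tracks the count of `q`s modulo 2. Each combined state is a pair, one component from each; accept when both components accept.
A 6-state machine:
        p   q  
>  S0   S1  S2 
   S1   S3  S2 
   S2   S2  S4 
 * S3   S3  S5 
   S4   S4  S2 
   S5   S5  S3 
(> = start, * = accepting)

start=S0 accept=S3 S0-p->S1 S0-q->S2 S1-p->S3 S1-q->S2 S2-p->S2 S2-q->S4 S3-p->S3 S3-q->S5 S4-p->S4 S4-q->S2 S5-p->S5 S5-q->S3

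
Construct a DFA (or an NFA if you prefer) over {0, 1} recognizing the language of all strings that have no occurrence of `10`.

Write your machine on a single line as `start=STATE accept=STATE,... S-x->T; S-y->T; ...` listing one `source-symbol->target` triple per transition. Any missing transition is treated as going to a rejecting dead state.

start=q0; accept=q0,q1; q0-0->q0; q0-1->q1; q1-0->q2; q1-1->q1; q2-0->q2; q2-1->q2

Track partial matches of the forbidden pattern `10`. State q2 is a dead state reached once `10` has occurred; every other state accepts. q0 means no part of `10` is currently matched.
With 3 states:
        0   1  
>* q0   q0  q1 
 * q1   q2  q1 
   q2   q2  q2 
(> = start, * = accepting)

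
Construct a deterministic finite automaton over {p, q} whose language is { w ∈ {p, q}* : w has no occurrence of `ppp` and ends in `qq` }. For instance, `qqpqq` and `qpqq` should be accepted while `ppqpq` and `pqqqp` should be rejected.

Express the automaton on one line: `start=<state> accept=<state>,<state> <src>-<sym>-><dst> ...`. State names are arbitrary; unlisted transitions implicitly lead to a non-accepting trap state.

Handle the two conditions separately and then intersect. The first has 4 states tracking partial matches of the forbidden pattern `ppp`; the second has 3 states tracking how much of the suffix `qq` has currently been matched. A product state is a pair (one from each), accepting exactly when both do.
An 8-state machine:
       p  q 
>  A   B  C 
   B   D  C 
   C   B  E 
   D   F  C 
 * E   B  E 
   F   F  G 
   G   F  H 
   H   F  H 
(> = start, * = accepting)

start=A accept=E A-p->B A-q->C B-p->D B-q->C C-p->B C-q->E D-p->F D-q->C E-p->B E-q->E F-p->F F-q->G G-p->F G-q->H H-p->F H-q->H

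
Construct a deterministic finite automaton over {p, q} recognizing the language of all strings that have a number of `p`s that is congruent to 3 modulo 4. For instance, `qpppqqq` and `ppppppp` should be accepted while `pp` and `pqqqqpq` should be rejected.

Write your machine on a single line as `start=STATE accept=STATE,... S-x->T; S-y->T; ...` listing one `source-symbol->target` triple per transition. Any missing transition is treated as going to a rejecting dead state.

Keep the running count of `p`s modulo 4: each `p` advances along the cycle s0 → s1 → s2 → s3 → s0 while other symbols loop. Accept at s3.
With 4 states:
        p   q  
>  s0   s1  s0 
   s1   s2  s1 
   s2   s3  s2 
 * s3   s0  s3 
(> = start, * = accepting)

start=s0; accept=s3; s0-p->s1; s0-q->s0; s1-p->s2; s1-q->s1; s2-p->s3; s2-q->s2; s3-p->s0; s3-q->s3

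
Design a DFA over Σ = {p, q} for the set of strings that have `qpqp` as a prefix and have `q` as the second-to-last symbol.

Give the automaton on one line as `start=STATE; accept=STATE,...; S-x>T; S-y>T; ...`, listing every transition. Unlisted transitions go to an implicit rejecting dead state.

Run two small machines in parallel and take their product. One (6 states) tracks whether the input so far still matches the prefix `qpqp`; the other (7 states) tracks the last 2 symbols read. Each combined state is a pair, one component from each; accept when both components accept.
A 13-state machine:
          p    q  
>  S0     S1   S2 
   S1     S3   S4 
   S2     S5   S6 
   S3     S3   S4 
   S4     S7   S6 
   S5     S3   S8 
   S6     S7   S6 
   S7     S3   S4 
   S8     S9   S6 
 * S9    S10  S11 
   S10   S10  S11 
   S11    S9  S12 
 * S12    S9  S12 
(> = start, * = accepting)

start=S0; accept=S9,S12; S0-p>S1; S0-q>S2; S1-p>S3; S1-q>S4; S2-p>S5; S2-q>S6; S3-p>S3; S3-q>S4; S4-p>S7; S4-q>S6; S5-p>S3; S5-q>S8; S6-p>S7; S6-q>S6; S7-p>S3; S7-q>S4; S8-p>S9; S8-q>S6; S9-p>S10; S9-q>S11; S10-p>S10; S10-q>S11; S11-p>S9; S11-q>S12; S12-p>S9; S12-q>S12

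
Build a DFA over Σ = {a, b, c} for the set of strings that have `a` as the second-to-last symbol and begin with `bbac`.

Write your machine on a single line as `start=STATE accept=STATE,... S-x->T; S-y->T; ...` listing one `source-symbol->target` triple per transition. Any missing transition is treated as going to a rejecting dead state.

start=s0; accept=s15,s19,s20; s0-a->s1; s0-b->s2; s0-c->s3; s1-a->s4; s1-b->s5; s1-c->s6; s2-a->s7; s2-b->s8; s2-c->s9; s3-a->s10; s3-b->s11; s3-c->s12; s4-a->s4; s4-b->s5; s4-c->s6; s5-a->s7; s5-b->s13; s5-c->s9; s6-a->s10; s6-b->s11; s6-c->s12; s7-a->s4; s7-b->s5; s7-c->s6; s8-a->s14; s8-b->s13; s8-c->s9; s9-a->s10; s9-b->s11; s9-c->s12; s10-a->s4; s10-b->s5; s10-c->s6; s11-a->s7; s11-b->s13; s11-c->s9; s12-a->s10; s12-b->s11; s12-c->s12; s13-a->s7; s13-b->s13; s13-c->s9; s14-a->s4; s14-b->s5; s14-c->s15; s15-a->s16; s15-b->s17; s15-c->s18; s16-a->s19; s16-b->s20; s16-c->s15; s17-a->s21; s17-b->s22; s17-c->s23; s18-a->s16; s18-b->s17; s18-c->s18; s19-a->s19; s19-b->s20; s19-c->s15; s20-a->s21; s20-b->s22; s20-c->s23; s21-a->s19; s21-b->s20; s21-c->s15; s22-a->s21; s22-b->s22; s22-c->s23; s23-a->s16; s23-b->s17; s23-c->s18

Handle the two conditions separately and then intersect. One (13 states) tracks the last 2 symbols read; the other (6 states) tracks whether the input so far still matches the prefix `bbac`. Each combined state is a pair, one component from each; accept when both components accept.
A 24-state machine:
          a    b    c  
>  s0     s1   s2   s3 
   s1     s4   s5   s6 
   s2     s7   s8   s9 
   s3    s10  s11  s12 
   s4     s4   s5   s6 
   s5     s7  s13   s9 
   s6    s10  s11  s12 
   s7     s4   s5   s6 
   s8    s14  s13   s9 
   s9    s10  s11  s12 
   s10    s4   s5   s6 
   s11    s7  s13   s9 
   s12   s10  s11  s12 
   s13    s7  s13   s9 
   s14    s4   s5  s15 
 * s15   s16  s17  s18 
   s16   s19  s20  s15 
   s17   s21  s22  s23 
   s18   s16  s17  s18 
 * s19   s19  s20  s15 
 * s20   s21  s22  s23 
   s21   s19  s20  s15 
   s22   s21  s22  s23 
   s23   s16  s17  s18 
(> = start, * = accepting)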